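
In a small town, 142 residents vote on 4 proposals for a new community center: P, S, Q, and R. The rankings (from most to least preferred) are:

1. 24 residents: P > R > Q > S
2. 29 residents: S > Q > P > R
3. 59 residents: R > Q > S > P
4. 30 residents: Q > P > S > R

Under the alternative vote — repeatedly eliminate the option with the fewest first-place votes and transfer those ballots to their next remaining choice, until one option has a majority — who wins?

Round 1: P 24, S 29, Q 30, R 59. Eliminate P.
Round 2: S 29, Q 30, R 83. R has a majority.

R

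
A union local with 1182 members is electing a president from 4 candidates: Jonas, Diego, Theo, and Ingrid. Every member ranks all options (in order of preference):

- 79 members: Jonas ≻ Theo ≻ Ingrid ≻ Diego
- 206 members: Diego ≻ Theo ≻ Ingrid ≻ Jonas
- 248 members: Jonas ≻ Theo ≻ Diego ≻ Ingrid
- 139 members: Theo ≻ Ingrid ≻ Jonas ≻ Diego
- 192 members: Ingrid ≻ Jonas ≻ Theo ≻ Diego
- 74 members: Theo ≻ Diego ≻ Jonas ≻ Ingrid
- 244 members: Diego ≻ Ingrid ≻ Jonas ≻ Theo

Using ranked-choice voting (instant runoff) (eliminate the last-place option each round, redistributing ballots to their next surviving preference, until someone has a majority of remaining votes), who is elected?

Jonas

Round 1: Jonas 327, Diego 450, Theo 213, Ingrid 192. Eliminate Ingrid.
Round 2: Jonas 519, Diego 450, Theo 213. Eliminate Theo.
Round 3: Jonas 658, Diego 524. Jonas has a majority.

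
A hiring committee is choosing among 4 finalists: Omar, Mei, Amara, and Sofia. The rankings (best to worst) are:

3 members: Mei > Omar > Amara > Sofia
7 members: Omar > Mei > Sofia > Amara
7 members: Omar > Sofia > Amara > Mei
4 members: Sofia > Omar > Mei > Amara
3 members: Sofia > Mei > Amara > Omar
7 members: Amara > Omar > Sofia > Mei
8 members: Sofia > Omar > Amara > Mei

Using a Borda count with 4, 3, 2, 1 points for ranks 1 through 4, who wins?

Omar

Omar: 3·3 + 7·4 + 7·4 + 4·3 + 3·1 + 7·3 + 8·3 = 125
Mei: 3·4 + 7·3 + 7·1 + 4·2 + 3·3 + 7·1 + 8·1 = 72
Amara: 3·2 + 7·1 + 7·2 + 4·1 + 3·2 + 7·4 + 8·2 = 81
Sofia: 3·1 + 7·2 + 7·3 + 4·4 + 3·4 + 7·2 + 8·4 = 112
Omar has the highest Borda score (125).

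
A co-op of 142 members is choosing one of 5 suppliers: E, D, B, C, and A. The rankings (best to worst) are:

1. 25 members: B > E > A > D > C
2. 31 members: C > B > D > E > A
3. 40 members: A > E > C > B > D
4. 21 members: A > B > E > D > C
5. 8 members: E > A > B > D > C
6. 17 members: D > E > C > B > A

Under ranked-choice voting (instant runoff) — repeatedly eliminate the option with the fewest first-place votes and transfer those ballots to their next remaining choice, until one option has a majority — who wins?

Round 1: E 8, D 17, B 25, C 31, A 61. Eliminate E.
Round 2: D 17, B 25, C 31, A 69. Eliminate D.
Round 3: B 25, C 48, A 69. Eliminate B.
Round 4: C 48, A 94. A has a majority.

A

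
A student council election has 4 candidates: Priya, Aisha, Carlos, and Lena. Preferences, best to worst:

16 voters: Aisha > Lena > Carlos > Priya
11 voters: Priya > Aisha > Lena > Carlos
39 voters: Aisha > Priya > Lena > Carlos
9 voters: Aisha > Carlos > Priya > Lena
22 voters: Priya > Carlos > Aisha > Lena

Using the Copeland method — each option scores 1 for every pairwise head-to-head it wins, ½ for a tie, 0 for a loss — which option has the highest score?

Priya: beats Carlos and Lena; loses to Aisha → score 2.
Aisha: beats Priya, Carlos, and Lena → score 3.
Carlos: loses to Priya, Aisha, and Lena → score 0.
Lena: beats Carlos; loses to Priya and Aisha → score 1.
Aisha has the best pairwise record.

Aisha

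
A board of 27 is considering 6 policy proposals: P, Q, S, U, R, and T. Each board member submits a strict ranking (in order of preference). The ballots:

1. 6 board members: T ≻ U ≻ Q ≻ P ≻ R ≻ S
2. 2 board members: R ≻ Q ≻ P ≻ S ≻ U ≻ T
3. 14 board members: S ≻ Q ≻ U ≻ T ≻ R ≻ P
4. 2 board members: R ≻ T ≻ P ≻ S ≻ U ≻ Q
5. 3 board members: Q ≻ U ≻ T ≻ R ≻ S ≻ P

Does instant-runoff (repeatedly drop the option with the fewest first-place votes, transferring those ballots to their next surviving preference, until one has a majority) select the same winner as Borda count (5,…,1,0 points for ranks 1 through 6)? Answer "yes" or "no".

Instant-runoff — R1 P 0, Q 3, S 14, U 0, R 4, T 6 (S winner). Winner: S.
Borda — scores: P 24, Q 97, S 81, U 82, R 46, T 75. Winner: Q.
The two methods disagree.

no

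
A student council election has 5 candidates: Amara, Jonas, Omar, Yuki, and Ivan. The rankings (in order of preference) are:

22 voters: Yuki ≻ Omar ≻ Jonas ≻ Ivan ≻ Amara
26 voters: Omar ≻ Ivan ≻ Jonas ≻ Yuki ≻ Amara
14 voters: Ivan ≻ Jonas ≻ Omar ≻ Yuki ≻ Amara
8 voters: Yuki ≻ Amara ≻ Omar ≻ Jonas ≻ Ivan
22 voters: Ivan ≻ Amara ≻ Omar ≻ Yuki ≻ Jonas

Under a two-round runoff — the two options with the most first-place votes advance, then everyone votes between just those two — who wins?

Round 1 first-place votes: Amara 0, Jonas 0, Omar 26, Yuki 30, Ivan 36.
Ivan and Yuki advance.
Runoff: Ivan is preferred to Yuki by 62 voters; Yuki by 30.
Ivan wins the runoff.

Ivan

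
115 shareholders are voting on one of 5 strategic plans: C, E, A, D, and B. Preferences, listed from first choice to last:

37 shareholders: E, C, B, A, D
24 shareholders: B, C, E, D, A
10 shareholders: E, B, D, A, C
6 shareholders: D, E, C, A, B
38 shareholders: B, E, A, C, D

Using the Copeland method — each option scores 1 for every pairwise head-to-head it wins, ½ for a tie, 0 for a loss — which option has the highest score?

B

C: beats A and D; loses to E and B → score 2.
E: beats C, A, and D; loses to B → score 3.
A: beats D; loses to C, E, and B → score 1.
D: loses to C, E, A, and B → score 0.
B: beats C, E, A, and D → score 4.
B has the best pairwise record.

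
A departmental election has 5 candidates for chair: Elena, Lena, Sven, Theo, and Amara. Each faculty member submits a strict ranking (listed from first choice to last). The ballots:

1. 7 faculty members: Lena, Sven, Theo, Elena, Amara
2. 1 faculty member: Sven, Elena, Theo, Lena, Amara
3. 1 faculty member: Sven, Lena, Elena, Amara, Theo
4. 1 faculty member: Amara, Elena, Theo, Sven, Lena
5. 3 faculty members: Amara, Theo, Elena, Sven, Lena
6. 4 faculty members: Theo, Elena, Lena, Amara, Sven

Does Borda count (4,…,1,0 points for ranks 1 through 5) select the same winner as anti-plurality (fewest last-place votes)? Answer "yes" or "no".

no

Borda — scores: Elena 33, Lena 40, Sven 33, Theo 43, Amara 21. Winner: Theo.
Anti-plurality — last-place votes: Elena 0, Lena 4, Sven 4, Theo 1, Amara 8. Winner: Elena.
The two methods disagree.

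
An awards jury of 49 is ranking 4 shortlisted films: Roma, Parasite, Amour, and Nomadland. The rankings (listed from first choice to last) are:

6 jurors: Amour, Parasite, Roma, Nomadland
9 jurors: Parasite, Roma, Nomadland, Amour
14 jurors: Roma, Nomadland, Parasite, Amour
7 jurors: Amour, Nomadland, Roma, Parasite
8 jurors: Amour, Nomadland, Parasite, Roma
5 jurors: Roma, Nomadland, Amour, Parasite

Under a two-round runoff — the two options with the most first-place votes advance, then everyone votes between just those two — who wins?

Round 1 first-place votes: Roma 19, Parasite 9, Amour 21, Nomadland 0.
Amour and Roma advance.
Runoff: Amour is preferred to Roma by 21 voters; Roma by 28.
Roma wins the runoff.

Roma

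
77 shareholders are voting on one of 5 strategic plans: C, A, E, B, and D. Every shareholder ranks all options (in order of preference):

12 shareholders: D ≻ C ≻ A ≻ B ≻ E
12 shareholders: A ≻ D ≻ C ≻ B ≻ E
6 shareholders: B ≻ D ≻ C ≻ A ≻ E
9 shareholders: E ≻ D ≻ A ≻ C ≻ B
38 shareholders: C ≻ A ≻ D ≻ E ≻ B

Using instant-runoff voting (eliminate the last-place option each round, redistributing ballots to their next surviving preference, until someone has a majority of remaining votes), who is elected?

Round 1: C 38, A 12, E 9, B 6, D 12. Eliminate B.
Round 2: C 38, A 12, E 9, D 18. Eliminate E.
Round 3: C 38, A 12, D 27. Eliminate A.
Round 4: C 38, D 39. D has a majority.

D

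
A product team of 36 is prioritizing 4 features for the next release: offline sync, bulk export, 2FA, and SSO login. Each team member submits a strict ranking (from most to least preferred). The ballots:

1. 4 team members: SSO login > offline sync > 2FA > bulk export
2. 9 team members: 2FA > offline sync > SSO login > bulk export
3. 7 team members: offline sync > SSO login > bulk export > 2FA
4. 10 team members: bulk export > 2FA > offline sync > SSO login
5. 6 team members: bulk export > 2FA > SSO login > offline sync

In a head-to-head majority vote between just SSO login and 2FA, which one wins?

2FA

Voters preferring SSO login to 2FA: 11; preferring 2FA to SSO login: 25.
2FA wins the head-to-head.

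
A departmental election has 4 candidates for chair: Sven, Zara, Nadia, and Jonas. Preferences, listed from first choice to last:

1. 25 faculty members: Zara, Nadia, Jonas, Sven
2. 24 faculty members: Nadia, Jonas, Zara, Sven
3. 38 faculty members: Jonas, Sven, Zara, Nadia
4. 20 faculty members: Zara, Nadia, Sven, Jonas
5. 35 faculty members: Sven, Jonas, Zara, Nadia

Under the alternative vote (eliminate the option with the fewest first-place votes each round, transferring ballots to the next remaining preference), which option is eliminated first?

Nadia

Round 1: Sven 35, Zara 45, Nadia 24, Jonas 38. Eliminate Nadia.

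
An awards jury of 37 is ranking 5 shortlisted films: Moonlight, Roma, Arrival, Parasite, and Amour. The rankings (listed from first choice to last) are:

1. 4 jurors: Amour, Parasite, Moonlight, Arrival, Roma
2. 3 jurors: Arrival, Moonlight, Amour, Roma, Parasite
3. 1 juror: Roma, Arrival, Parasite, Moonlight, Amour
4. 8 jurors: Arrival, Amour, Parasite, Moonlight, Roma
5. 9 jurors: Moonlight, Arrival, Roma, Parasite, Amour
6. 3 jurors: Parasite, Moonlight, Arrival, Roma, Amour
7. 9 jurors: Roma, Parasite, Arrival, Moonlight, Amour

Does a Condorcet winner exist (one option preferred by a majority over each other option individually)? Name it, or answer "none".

Arrival vs Moonlight: 21–16 for Arrival.
Arrival vs Roma: 27–10 for Arrival.
Arrival vs Parasite: 21–16 for Arrival.
Arrival vs Amour: 33–4 for Arrival.
Arrival beats every other option head-to-head.

Arrival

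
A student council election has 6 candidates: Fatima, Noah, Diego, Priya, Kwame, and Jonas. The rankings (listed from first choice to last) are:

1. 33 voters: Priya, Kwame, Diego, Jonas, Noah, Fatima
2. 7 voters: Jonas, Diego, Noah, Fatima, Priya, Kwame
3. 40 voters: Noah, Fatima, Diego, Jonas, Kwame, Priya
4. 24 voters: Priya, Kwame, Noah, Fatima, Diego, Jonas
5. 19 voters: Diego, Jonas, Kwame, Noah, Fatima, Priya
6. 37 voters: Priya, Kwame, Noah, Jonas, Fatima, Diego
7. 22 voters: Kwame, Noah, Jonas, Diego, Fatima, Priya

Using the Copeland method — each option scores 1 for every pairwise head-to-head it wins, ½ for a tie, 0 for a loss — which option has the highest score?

Fatima: beats Diego; loses to Noah, Priya, Kwame, and Jonas → score 1.
Noah: beats Fatima, Diego, and Jonas; loses to Priya and Kwame → score 3.
Diego: beats Jonas; loses to Fatima, Noah, Priya, and Kwame → score 1.
Priya: beats Fatima, Noah, Diego, Kwame, and Jonas → score 5.
Kwame: beats Fatima, Noah, Diego, and Jonas; loses to Priya → score 4.
Jonas: beats Fatima; loses to Noah, Diego, Priya, and Kwame → score 1.
Priya has the best pairwise record.

Priya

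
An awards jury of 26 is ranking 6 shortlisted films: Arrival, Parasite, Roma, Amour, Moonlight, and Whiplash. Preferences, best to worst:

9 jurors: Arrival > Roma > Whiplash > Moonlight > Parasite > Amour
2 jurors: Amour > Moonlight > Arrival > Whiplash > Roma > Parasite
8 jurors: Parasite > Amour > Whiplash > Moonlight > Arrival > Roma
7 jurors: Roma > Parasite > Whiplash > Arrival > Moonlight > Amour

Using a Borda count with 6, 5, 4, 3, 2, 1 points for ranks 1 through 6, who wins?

Parasite

Arrival: 9·6 + 2·4 + 8·2 + 7·3 = 99
Parasite: 9·2 + 2·1 + 8·6 + 7·5 = 103
Roma: 9·5 + 2·2 + 8·1 + 7·6 = 99
Amour: 9·1 + 2·6 + 8·5 + 7·1 = 68
Moonlight: 9·3 + 2·5 + 8·3 + 7·2 = 75
Whiplash: 9·4 + 2·3 + 8·4 + 7·4 = 102
Parasite has the highest Borda score (103).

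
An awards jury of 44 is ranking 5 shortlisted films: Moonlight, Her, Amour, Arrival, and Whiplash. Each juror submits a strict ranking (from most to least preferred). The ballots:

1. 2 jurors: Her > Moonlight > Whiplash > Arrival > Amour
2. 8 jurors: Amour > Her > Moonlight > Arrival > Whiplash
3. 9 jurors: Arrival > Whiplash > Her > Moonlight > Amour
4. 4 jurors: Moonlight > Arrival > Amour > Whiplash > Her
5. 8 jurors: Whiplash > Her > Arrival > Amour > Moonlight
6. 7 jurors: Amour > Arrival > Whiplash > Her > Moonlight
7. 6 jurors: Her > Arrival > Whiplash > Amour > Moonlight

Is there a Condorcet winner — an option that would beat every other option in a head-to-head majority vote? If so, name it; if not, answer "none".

Checking pairwise contests:
Her beats Moonlight 40–4.
Whiplash beats Her 28–16.
Her beats Amour 25–19.
Her beats Arrival 24–20.
Arrival beats Whiplash 34–10.
Every option loses at least one head-to-head, so there is no Condorcet winner.

none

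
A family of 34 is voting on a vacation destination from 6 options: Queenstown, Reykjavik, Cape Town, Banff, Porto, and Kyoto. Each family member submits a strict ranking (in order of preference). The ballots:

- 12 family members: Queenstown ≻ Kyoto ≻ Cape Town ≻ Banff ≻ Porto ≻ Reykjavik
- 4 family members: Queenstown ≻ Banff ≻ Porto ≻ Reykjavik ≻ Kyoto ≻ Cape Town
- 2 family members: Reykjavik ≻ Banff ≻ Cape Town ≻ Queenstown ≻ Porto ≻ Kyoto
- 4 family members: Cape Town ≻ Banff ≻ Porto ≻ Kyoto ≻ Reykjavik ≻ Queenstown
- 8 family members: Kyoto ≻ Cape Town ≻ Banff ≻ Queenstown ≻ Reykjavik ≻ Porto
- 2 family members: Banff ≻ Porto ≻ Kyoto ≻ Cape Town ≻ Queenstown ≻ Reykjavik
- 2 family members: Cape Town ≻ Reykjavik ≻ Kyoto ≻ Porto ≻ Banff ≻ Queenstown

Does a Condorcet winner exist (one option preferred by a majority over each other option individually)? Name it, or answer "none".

none

Checking pairwise contests:
Cape Town beats Queenstown 18–16.
Queenstown beats Reykjavik 26–8.
Kyoto beats Cape Town 26–8.
Cape Town beats Banff 26–8.
Queenstown beats Porto 26–8.
Queenstown beats Kyoto 18–16.
Every option loses at least one head-to-head, so there is no Condorcet winner.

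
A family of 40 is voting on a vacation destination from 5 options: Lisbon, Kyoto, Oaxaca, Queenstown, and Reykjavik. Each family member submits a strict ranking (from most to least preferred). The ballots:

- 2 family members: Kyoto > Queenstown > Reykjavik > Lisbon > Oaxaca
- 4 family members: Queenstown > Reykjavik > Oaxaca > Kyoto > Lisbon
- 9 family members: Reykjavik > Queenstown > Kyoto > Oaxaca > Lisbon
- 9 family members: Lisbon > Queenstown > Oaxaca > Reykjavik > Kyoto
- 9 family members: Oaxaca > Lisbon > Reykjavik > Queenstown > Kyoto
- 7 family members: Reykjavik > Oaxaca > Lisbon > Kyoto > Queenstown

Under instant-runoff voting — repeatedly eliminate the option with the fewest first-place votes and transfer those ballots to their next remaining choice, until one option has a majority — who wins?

Round 1: Lisbon 9, Kyoto 2, Oaxaca 9, Queenstown 4, Reykjavik 16. Eliminate Kyoto.
Round 2: Lisbon 9, Oaxaca 9, Queenstown 6, Reykjavik 16. Eliminate Queenstown.
Round 3: Lisbon 9, Oaxaca 9, Reykjavik 22. Reykjavik has a majority.

Reykjavik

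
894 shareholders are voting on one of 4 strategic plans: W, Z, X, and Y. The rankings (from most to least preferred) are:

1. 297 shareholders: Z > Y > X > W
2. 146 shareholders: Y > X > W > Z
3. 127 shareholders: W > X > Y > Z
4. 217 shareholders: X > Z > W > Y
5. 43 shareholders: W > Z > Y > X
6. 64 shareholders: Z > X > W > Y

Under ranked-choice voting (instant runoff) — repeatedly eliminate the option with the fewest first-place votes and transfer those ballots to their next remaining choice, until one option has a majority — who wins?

Round 1: W 170, Z 361, X 217, Y 146. Eliminate Y.
Round 2: W 170, Z 361, X 363. Eliminate W.
Round 3: Z 404, X 490. X has a majority.

X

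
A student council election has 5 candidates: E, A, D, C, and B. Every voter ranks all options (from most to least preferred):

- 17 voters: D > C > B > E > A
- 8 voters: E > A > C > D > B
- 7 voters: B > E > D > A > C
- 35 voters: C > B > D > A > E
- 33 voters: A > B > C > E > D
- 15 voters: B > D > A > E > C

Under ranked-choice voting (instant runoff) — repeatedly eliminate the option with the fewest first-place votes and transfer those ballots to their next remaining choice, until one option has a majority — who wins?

A

Round 1: E 8, A 33, D 17, C 35, B 22. Eliminate E.
Round 2: A 41, D 17, C 35, B 22. Eliminate D.
Round 3: A 41, C 52, B 22. Eliminate B.
Round 4: A 63, C 52. A has a majority.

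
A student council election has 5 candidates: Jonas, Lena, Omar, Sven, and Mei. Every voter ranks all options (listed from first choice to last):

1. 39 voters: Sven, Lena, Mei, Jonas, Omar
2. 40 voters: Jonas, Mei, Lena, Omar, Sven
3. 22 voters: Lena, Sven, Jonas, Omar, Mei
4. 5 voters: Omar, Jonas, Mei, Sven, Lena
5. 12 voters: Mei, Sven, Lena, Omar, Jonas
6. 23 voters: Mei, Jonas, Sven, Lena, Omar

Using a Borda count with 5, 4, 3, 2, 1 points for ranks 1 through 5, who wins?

Mei

Jonas: 39·2 + 40·5 + 22·3 + 5·4 + 12·1 + 23·4 = 468
Lena: 39·4 + 40·3 + 22·5 + 5·1 + 12·3 + 23·2 = 473
Omar: 39·1 + 40·2 + 22·2 + 5·5 + 12·2 + 23·1 = 235
Sven: 39·5 + 40·1 + 22·4 + 5·2 + 12·4 + 23·3 = 450
Mei: 39·3 + 40·4 + 22·1 + 5·3 + 12·5 + 23·5 = 489
Mei has the highest Borda score (489).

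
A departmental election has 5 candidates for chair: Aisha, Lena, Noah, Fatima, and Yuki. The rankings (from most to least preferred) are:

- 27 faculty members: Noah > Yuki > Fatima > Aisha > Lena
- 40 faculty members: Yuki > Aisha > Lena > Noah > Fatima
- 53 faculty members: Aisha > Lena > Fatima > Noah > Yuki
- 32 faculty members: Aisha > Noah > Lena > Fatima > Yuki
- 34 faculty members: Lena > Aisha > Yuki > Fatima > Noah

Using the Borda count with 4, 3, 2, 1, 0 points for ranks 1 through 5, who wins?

Aisha: 27·1 + 40·3 + 53·4 + 32·4 + 34·3 = 589
Lena: 27·0 + 40·2 + 53·3 + 32·2 + 34·4 = 439
Noah: 27·4 + 40·1 + 53·1 + 32·3 + 34·0 = 297
Fatima: 27·2 + 40·0 + 53·2 + 32·1 + 34·1 = 226
Yuki: 27·3 + 40·4 + 53·0 + 32·0 + 34·2 = 309
Aisha has the highest Borda score (589).

Aisha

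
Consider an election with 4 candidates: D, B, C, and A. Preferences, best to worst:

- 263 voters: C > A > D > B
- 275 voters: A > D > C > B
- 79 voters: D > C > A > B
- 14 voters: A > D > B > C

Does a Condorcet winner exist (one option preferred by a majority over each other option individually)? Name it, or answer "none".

none

Checking pairwise contests:
A beats D 552–79.
D beats B 631–0.
D beats C 368–263.
C beats A 342–289.
Every option loses at least one head-to-head, so there is no Condorcet winner.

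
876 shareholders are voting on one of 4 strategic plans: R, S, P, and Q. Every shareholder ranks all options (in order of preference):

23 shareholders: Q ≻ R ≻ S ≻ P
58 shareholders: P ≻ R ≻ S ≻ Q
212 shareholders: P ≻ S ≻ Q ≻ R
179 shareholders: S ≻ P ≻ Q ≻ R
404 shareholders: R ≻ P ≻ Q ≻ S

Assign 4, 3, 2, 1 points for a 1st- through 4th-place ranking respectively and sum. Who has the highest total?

R: 23·3 + 58·3 + 212·1 + 179·1 + 404·4 = 2250
S: 23·2 + 58·2 + 212·3 + 179·4 + 404·1 = 1918
P: 23·1 + 58·4 + 212·4 + 179·3 + 404·3 = 2852
Q: 23·4 + 58·1 + 212·2 + 179·2 + 404·2 = 1740
P has the highest Borda score (2852).

P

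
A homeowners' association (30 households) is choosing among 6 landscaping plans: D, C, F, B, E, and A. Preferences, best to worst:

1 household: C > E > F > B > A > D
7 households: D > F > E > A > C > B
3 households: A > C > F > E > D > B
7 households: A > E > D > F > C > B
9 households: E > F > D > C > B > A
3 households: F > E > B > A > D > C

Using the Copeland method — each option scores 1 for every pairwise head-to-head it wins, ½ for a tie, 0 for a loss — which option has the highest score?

D: beats C, B, and A; loses to F and E → score 3.
C: beats B; loses to D, F, E, and A → score 1.
F: beats D, C, B, and A; loses to E → score 4.
B: loses to D, C, F, E, and A → score 0.
E: beats D, C, F, B, and A → score 5.
A: beats C and B; loses to D, F, and E → score 2.
E has the best pairwise record.

E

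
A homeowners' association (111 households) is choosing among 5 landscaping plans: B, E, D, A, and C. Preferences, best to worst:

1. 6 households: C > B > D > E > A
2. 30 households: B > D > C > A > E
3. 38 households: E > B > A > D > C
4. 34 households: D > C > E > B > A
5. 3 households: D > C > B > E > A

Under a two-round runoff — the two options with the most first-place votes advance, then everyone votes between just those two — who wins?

D

Round 1 first-place votes: B 30, E 38, D 37, A 0, C 6.
E and D advance.
Runoff: E is preferred to D by 38 voters; D by 73.
D wins the runoff.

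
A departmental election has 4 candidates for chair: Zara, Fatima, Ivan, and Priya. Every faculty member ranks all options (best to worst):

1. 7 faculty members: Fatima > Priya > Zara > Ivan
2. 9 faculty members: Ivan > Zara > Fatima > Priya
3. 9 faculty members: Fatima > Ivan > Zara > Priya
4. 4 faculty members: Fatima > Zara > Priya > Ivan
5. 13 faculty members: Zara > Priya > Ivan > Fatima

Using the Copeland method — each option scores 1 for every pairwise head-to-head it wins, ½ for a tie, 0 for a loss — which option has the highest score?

Zara

Zara: beats Fatima, Ivan, and Priya → score 3.
Fatima: beats Priya; loses to Zara and Ivan → score 1.
Ivan: beats Fatima; loses to Zara and Priya → score 1.
Priya: beats Ivan; loses to Zara and Fatima → score 1.
Zara has the best pairwise record.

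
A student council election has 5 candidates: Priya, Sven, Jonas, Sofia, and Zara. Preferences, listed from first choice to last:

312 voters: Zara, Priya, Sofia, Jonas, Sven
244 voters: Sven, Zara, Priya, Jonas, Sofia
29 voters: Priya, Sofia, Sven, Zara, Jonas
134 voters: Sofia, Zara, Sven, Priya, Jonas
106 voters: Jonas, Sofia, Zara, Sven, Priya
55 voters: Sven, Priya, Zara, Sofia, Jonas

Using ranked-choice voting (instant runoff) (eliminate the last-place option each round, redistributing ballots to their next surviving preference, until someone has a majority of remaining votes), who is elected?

Zara

Round 1: Priya 29, Sven 299, Jonas 106, Sofia 134, Zara 312. Eliminate Priya.
Round 2: Sven 299, Jonas 106, Sofia 163, Zara 312. Eliminate Jonas.
Round 3: Sven 299, Sofia 269, Zara 312. Eliminate Sofia.
Round 4: Sven 328, Zara 552. Zara has a majority.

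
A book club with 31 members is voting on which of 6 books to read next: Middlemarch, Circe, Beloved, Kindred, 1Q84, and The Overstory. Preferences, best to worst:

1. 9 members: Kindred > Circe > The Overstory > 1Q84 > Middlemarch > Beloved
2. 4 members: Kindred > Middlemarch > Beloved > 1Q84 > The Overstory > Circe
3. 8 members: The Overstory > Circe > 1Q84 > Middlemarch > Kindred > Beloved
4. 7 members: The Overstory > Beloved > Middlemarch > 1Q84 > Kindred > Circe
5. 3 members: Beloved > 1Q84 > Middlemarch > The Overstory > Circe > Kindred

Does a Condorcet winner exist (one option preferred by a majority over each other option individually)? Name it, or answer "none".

The Overstory vs Middlemarch: 24–7 for The Overstory.
The Overstory vs Circe: 22–9 for The Overstory.
The Overstory vs Beloved: 24–7 for The Overstory.
The Overstory vs Kindred: 18–13 for The Overstory.
The Overstory vs 1Q84: 24–7 for The Overstory.
The Overstory beats every other option head-to-head.

The Overstory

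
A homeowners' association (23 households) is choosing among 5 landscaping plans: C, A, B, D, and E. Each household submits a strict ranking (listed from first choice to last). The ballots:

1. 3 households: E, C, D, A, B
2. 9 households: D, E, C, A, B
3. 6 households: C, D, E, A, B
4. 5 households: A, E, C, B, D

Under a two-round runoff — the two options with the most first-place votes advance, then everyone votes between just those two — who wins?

C

Round 1 first-place votes: C 6, A 5, B 0, D 9, E 3.
D and C advance.
Runoff: D is preferred to C by 9 voters; C by 14.
C wins the runoff.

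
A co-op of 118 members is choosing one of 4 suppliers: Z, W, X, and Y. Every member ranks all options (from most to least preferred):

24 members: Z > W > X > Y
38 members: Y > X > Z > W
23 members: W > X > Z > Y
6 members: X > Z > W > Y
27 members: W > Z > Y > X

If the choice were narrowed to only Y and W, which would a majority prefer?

Voters preferring Y to W: 38; preferring W to Y: 80.
W wins the head-to-head.

W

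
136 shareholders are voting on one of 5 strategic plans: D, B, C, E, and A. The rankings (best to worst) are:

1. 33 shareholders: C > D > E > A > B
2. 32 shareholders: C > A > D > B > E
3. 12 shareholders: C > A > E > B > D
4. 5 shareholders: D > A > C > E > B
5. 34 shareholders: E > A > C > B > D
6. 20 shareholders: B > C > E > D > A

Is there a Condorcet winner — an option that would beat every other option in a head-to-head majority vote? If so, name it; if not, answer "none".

C

C vs D: 131–5 for C.
C vs B: 116–20 for C.
C vs E: 102–34 for C.
C vs A: 97–39 for C.
C beats every other option head-to-head.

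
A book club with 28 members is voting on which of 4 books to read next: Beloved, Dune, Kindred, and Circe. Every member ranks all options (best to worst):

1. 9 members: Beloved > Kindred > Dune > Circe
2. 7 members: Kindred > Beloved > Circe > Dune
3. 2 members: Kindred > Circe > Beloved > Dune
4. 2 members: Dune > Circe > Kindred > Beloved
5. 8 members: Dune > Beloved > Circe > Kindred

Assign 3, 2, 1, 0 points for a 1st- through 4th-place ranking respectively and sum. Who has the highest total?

Beloved: 9·3 + 7·2 + 2·1 + 2·0 + 8·2 = 59
Dune: 9·1 + 7·0 + 2·0 + 2·3 + 8·3 = 39
Kindred: 9·2 + 7·3 + 2·3 + 2·1 + 8·0 = 47
Circe: 9·0 + 7·1 + 2·2 + 2·2 + 8·1 = 23
Beloved has the highest Borda score (59).

Beloved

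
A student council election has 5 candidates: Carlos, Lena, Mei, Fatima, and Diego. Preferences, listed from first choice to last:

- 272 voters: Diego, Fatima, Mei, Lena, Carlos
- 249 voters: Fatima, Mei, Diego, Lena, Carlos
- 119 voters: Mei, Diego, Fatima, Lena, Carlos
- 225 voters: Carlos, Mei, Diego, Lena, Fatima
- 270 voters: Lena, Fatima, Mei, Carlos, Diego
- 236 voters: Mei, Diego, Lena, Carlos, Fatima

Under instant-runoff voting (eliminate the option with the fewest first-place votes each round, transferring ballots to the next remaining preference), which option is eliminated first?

Round 1: Carlos 225, Lena 270, Mei 355, Fatima 249, Diego 272. Eliminate Carlos.

Carlos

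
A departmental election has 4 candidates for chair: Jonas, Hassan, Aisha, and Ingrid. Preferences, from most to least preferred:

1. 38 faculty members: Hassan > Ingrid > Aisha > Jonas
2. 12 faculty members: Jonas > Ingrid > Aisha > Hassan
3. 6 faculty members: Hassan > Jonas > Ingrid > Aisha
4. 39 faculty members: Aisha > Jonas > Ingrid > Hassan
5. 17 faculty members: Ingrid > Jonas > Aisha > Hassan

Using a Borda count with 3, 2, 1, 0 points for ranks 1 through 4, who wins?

Ingrid

Jonas: 38·0 + 12·3 + 6·2 + 39·2 + 17·2 = 160
Hassan: 38·3 + 12·0 + 6·3 + 39·0 + 17·0 = 132
Aisha: 38·1 + 12·1 + 6·0 + 39·3 + 17·1 = 184
Ingrid: 38·2 + 12·2 + 6·1 + 39·1 + 17·3 = 196
Ingrid has the highest Borda score (196).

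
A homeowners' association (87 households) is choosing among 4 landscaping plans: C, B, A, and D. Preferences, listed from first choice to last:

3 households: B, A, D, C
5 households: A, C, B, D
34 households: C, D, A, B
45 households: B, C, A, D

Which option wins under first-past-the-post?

First-place votes: C 34, B 48, A 5, D 0.
B has the most first-place votes.

B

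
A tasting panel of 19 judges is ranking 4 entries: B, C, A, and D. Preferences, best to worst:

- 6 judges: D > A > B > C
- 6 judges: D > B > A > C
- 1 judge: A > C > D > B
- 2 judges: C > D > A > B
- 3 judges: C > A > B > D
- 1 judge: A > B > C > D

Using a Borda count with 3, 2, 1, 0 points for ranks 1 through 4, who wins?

B: 6·1 + 6·2 + 1·0 + 2·0 + 3·1 + 1·2 = 23
C: 6·0 + 6·0 + 1·2 + 2·3 + 3·3 + 1·1 = 18
A: 6·2 + 6·1 + 1·3 + 2·1 + 3·2 + 1·3 = 32
D: 6·3 + 6·3 + 1·1 + 2·2 + 3·0 + 1·0 = 41
D has the highest Borda score (41).

D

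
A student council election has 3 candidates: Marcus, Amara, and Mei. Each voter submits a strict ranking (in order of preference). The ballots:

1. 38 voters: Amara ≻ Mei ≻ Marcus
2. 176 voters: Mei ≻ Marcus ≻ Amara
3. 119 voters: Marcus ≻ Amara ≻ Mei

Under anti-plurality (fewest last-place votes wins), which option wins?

Marcus

Last-place votes: Marcus 38, Amara 176, Mei 119.
Marcus is ranked last by the fewest voters, so Marcus wins.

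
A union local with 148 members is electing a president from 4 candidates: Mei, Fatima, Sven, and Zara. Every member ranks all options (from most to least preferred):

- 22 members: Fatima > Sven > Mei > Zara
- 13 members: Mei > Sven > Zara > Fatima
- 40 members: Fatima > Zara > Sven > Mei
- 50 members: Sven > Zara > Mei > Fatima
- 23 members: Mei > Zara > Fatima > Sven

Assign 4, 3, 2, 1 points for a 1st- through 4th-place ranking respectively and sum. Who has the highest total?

Mei: 22·2 + 13·4 + 40·1 + 50·2 + 23·4 = 328
Fatima: 22·4 + 13·1 + 40·4 + 50·1 + 23·2 = 357
Sven: 22·3 + 13·3 + 40·2 + 50·4 + 23·1 = 408
Zara: 22·1 + 13·2 + 40·3 + 50·3 + 23·3 = 387
Sven has the highest Borda score (408).

Sven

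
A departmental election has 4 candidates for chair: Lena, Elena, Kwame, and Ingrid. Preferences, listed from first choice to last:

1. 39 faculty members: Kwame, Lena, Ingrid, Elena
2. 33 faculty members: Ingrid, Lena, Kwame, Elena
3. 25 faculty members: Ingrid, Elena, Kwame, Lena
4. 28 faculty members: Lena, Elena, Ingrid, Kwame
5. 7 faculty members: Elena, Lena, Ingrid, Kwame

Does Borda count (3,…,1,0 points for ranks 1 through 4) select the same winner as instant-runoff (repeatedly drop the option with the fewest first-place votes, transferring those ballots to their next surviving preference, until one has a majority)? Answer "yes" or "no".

yes

Borda — scores: Lena 242, Elena 127, Kwame 175, Ingrid 248. Winner: Ingrid.
Instant-runoff — R1 Lena 28, Elena 7, Kwame 39, Ingrid 58 (Elena out); R2 Lena 35, Kwame 39, Ingrid 58 (Lena out); R3 Kwame 39, Ingrid 93 (Ingrid winner). Winner: Ingrid.
The two methods agree.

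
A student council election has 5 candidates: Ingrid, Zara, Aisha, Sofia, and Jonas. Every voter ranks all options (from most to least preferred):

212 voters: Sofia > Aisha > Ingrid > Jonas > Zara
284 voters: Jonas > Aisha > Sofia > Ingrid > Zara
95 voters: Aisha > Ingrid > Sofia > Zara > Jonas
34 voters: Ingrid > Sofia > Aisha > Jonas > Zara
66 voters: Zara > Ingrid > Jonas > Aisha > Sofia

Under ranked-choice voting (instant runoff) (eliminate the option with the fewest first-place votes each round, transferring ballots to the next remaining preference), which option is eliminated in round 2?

Zara

Round 1: Ingrid 34, Zara 66, Aisha 95, Sofia 212, Jonas 284. Eliminate Ingrid.
Round 2: Zara 66, Aisha 95, Sofia 246, Jonas 284. Eliminate Zara.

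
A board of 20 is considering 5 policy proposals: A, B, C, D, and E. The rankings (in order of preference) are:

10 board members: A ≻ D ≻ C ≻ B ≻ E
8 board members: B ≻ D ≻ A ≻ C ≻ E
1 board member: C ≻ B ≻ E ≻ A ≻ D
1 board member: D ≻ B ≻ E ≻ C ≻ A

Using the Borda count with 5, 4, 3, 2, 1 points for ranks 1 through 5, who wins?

D

A: 10·5 + 8·3 + 1·2 + 1·1 = 77
B: 10·2 + 8·5 + 1·4 + 1·4 = 68
C: 10·3 + 8·2 + 1·5 + 1·2 = 53
D: 10·4 + 8·4 + 1·1 + 1·5 = 78
E: 10·1 + 8·1 + 1·3 + 1·3 = 24
D has the highest Borda score (78).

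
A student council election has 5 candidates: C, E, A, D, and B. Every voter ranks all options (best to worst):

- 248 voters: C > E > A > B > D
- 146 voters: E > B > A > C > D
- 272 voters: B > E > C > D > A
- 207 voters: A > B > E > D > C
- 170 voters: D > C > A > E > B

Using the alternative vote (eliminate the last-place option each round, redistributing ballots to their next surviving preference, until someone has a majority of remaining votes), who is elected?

B

Round 1: C 248, E 146, A 207, D 170, B 272. Eliminate E.
Round 2: C 248, A 207, D 170, B 418. Eliminate D.
Round 3: C 418, A 207, B 418. Eliminate A.
Round 4: C 418, B 625. B has a majority.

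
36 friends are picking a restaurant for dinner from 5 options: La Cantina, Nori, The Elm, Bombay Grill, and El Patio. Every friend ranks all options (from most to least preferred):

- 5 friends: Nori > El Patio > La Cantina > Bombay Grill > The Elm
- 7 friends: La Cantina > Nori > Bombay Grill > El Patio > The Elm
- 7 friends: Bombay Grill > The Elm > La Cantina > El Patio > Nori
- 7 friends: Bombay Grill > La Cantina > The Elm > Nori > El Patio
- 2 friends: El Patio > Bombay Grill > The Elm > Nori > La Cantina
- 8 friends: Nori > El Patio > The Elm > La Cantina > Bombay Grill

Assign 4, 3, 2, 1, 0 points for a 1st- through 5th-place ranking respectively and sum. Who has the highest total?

La Cantina: 5·2 + 7·4 + 7·2 + 7·3 + 2·0 + 8·1 = 81
Nori: 5·4 + 7·3 + 7·0 + 7·1 + 2·1 + 8·4 = 82
The Elm: 5·0 + 7·0 + 7·3 + 7·2 + 2·2 + 8·2 = 55
Bombay Grill: 5·1 + 7·2 + 7·4 + 7·4 + 2·3 + 8·0 = 81
El Patio: 5·3 + 7·1 + 7·1 + 7·0 + 2·4 + 8·3 = 61
Nori has the highest Borda score (82).

Nori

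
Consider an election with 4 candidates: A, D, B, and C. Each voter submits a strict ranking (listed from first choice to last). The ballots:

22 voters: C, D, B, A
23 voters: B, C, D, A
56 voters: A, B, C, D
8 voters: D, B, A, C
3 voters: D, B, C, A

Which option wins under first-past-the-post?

First-place votes: A 56, D 11, B 23, C 22.
A has the most first-place votes.

A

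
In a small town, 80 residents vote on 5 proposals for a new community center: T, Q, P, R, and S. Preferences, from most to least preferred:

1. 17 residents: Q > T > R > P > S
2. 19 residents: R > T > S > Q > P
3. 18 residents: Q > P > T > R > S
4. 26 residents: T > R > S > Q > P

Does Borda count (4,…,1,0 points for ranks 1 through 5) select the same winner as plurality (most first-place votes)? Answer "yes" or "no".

no

Borda — scores: T 248, Q 185, P 71, R 206, S 90. Winner: T.
Plurality — first-place votes: T 26, Q 35, P 0, R 19, S 0. Winner: Q.
The two methods disagree.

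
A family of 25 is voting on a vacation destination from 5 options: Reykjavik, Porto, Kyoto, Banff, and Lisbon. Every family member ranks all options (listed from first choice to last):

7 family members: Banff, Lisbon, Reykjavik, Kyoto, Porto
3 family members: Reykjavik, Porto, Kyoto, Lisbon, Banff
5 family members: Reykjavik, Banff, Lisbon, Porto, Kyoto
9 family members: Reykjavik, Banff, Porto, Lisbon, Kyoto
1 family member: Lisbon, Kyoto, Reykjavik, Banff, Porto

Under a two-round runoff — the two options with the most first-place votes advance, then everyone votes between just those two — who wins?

Round 1 first-place votes: Reykjavik 17, Porto 0, Kyoto 0, Banff 7, Lisbon 1.
Reykjavik and Banff advance.
Runoff: Reykjavik is preferred to Banff by 18 voters; Banff by 7.
Reykjavik wins the runoff.

Reykjavik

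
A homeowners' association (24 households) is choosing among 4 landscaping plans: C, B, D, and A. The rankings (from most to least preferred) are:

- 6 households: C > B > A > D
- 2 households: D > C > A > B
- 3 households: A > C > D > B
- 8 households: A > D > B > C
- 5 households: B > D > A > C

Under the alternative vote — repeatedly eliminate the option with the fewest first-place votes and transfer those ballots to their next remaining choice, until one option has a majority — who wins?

Round 1: C 6, B 5, D 2, A 11. Eliminate D.
Round 2: C 8, B 5, A 11. Eliminate B.
Round 3: C 8, A 16. A has a majority.

A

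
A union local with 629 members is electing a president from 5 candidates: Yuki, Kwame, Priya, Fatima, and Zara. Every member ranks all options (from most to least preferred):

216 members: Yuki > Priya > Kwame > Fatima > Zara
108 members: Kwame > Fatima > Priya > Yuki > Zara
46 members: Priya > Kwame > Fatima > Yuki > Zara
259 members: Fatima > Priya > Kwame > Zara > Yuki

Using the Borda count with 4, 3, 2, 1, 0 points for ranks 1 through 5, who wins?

Priya

Yuki: 216·4 + 108·1 + 46·1 + 259·0 = 1018
Kwame: 216·2 + 108·4 + 46·3 + 259·2 = 1520
Priya: 216·3 + 108·2 + 46·4 + 259·3 = 1825
Fatima: 216·1 + 108·3 + 46·2 + 259·4 = 1668
Zara: 216·0 + 108·0 + 46·0 + 259·1 = 259
Priya has the highest Borda score (1825).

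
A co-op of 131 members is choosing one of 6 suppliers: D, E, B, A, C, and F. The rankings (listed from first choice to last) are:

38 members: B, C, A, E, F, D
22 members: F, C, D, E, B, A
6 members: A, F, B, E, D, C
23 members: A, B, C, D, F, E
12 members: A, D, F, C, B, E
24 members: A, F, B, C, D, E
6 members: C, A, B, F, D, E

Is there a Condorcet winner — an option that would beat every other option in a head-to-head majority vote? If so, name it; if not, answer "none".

none

Checking pairwise contests:
B beats D 97–34.
D beats E 87–44.
A beats B 71–60.
C beats A 66–65.
B beats C 91–40.
B beats F 67–64.
Every option loses at least one head-to-head, so there is no Condorcet winner.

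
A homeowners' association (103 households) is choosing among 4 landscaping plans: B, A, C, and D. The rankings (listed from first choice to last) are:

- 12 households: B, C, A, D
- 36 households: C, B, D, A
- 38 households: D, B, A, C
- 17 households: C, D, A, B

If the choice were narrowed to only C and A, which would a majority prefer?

Voters preferring C to A: 65; preferring A to C: 38.
C wins the head-to-head.

C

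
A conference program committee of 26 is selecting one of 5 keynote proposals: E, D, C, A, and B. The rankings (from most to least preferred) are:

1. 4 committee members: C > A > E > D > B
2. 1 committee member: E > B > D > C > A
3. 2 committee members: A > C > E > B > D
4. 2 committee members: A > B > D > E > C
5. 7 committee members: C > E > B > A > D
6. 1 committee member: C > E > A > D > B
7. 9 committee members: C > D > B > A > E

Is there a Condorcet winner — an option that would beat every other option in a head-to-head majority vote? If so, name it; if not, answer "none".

C vs E: 23–3 for C.
C vs D: 23–3 for C.
C vs A: 22–4 for C.
C vs B: 23–3 for C.
C beats every other option head-to-head.

C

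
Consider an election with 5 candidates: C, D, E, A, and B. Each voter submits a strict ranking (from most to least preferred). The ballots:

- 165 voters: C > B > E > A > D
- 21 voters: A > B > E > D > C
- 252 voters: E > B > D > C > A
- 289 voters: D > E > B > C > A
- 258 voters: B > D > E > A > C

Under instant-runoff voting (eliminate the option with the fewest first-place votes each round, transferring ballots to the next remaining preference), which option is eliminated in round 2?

C

Round 1: C 165, D 289, E 252, A 21, B 258. Eliminate A.
Round 2: C 165, D 289, E 252, B 279. Eliminate C.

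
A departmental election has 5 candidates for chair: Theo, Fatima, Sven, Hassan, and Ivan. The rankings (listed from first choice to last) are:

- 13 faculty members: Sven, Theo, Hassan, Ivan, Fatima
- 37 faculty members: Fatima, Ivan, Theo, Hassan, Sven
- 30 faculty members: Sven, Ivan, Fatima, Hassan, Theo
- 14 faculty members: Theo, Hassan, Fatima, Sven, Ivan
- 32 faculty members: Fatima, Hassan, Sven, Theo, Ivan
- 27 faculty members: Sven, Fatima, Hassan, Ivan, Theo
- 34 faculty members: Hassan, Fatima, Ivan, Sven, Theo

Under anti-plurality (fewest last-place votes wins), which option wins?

Last-place votes: Theo 91, Fatima 13, Sven 37, Hassan 0, Ivan 46.
Hassan is ranked last by the fewest voters, so Hassan wins.

Hassan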